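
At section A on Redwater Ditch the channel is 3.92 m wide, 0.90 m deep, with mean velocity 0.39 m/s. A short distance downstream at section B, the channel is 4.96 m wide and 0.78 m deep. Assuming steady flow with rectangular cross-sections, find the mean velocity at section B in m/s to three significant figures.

Q = A₁V₁ = (3.92×0.90) × 0.39 = 1.376 m³/s
A₂ = 4.96 × 0.78 = 3.869 m²
V₂ = Q/A₂ = 1.376/3.869 = 0.3556 m/s

0.356 m/s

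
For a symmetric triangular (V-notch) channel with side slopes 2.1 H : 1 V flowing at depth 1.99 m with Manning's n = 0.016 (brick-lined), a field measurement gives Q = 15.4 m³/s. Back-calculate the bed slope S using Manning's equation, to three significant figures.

A = z·y² = 2.1×1.99² = 8.316 m²
P = 2y√(1+z²) = 2×1.99×√(1+2.1²) = 9.257 m
R = A/P = 8.316/9.257 = 0.8983 m
S = (Q·n / (1·A·R^(2/3)))² = (15.4×0.016 / (1×8.316×0.9310))² = 0.001013

0.00101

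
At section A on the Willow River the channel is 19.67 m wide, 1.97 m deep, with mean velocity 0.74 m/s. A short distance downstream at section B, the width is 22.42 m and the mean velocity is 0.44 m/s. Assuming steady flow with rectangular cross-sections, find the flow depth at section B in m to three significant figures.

2.91 m

Q = A₁V₁ = (19.67×1.97) × 0.74 = 28.67 m³/s
d₂ = Q/(b₂ V₂) = 28.67/(22.42×0.44) = 2.907 m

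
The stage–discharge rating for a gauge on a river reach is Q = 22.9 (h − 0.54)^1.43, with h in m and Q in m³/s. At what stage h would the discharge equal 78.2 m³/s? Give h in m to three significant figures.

h − h₀ = (Q/C)^(1/b) = (78.2/22.9)^(1/1.43) = 2.360 m
h = 0.54 + 2.360 = 2.900 m

2.90 m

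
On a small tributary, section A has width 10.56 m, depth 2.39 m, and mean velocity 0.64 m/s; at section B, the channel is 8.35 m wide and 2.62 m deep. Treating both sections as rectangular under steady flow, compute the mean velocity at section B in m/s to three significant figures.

Q = A₁V₁ = (10.56×2.39) × 0.64 = 16.15 m³/s
A₂ = 8.35 × 2.62 = 21.88 m²
V₂ = Q/A₂ = 16.15/21.88 = 0.7383 m/s

0.738 m/s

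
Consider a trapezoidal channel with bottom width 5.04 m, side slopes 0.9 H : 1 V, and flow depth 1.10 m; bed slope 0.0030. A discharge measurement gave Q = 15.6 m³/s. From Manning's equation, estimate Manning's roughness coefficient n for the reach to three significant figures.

0.0206

A = (b + z·y)·y = (5.04 + 0.9×1.10)×1.10 = 6.633 m²
P = b + 2y√(1+z²) = 5.04 + 2×1.10×√(1+0.9²) = 8.000 m
R = A/P = 6.633/8.000 = 0.8291 m
n = (1/Q)·A·R^(2/3)·S^(1/2) = (1/15.6) × 6.633 × 0.8826 × 0.05477 = 0.02055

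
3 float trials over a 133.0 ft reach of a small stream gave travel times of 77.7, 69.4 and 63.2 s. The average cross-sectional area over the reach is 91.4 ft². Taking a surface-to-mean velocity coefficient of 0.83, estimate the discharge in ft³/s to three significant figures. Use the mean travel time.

144 ft³/s

t̄ = (77.7 + 69.4 + 63.2) / 3 = 70.1 s
v_surface = L / t̄ = 133.0 / 70.1 = 1.897 ft/s
v_mean = 0.83 × 1.897 = 1.575 ft/s
Q = A × v_mean = 91.4 × 1.575 = 143.9 ft³/s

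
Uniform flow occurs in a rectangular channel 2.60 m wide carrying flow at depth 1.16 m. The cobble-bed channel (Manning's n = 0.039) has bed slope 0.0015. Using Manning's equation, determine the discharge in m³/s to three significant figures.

2.16 m³/s

A = b·y = 2.60 × 1.16 = 3.016 m²
P = b + 2y = 2.60 + 2×1.16 = 4.920 m
R = A/P = 3.016/4.920 = 0.6130 m
Q = (1/n)·A·R^(2/3)·S^(1/2) = (1/0.039) × 3.016 × 0.6130^(2/3) × 0.0015^(1/2) = 2.161 m³/s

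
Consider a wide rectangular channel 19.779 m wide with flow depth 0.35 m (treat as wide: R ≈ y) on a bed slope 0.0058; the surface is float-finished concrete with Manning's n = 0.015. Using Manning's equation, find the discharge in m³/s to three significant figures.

A = b·y = 19.779 × 0.35 = 6.923 m²
Wide channel: R ≈ y = 0.35 m
Q = (1/n)·A·R^(2/3)·S^(1/2) = (1/0.015) × 6.923 × 0.3500^(2/3) × 0.0058^(1/2) = 17.46 m³/s

17.5 m³/s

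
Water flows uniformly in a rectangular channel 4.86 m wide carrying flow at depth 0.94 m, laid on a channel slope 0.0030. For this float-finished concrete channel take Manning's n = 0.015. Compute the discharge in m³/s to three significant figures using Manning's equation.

12.9 m³/s

A = b·y = 4.86 × 0.94 = 4.568 m²
P = b + 2y = 4.86 + 2×0.94 = 6.740 m
R = A/P = 4.568/6.740 = 0.6778 m
Q = (1/n)·A·R^(2/3)·S^(1/2) = (1/0.015) × 4.568 × 0.6778^(2/3) × 0.0030^(1/2) = 12.87 m³/s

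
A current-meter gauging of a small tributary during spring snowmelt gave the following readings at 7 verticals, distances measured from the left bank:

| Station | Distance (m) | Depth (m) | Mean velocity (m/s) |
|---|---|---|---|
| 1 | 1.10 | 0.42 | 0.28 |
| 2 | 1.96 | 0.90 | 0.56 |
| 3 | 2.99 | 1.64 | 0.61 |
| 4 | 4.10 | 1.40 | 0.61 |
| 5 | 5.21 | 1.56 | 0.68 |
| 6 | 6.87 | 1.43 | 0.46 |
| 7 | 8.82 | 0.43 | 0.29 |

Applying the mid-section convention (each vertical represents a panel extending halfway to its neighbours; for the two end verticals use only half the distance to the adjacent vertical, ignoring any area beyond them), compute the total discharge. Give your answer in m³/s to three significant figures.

5.32 m³/s

w_1 = (1.96 − 1.10)/2 = 0.43 m; q_1 = 0.28 × 0.42 × 0.43 = 0.05057 m³/s
w_2 = (2.99 − 1.10)/2 = 0.945 m; q_2 = 0.56 × 0.90 × 0.945 = 0.4763 m³/s
w_3 = (4.10 − 1.96)/2 = 1.07 m; q_3 = 0.61 × 1.64 × 1.07 = 1.070 m³/s
w_4 = (5.21 − 2.99)/2 = 1.11 m; q_4 = 0.61 × 1.40 × 1.11 = 0.9479 m³/s
w_5 = (6.87 − 4.10)/2 = 1.385 m; q_5 = 0.68 × 1.56 × 1.385 = 1.469 m³/s
w_6 = (8.82 − 5.21)/2 = 1.805 m; q_6 = 0.46 × 1.43 × 1.805 = 1.187 m³/s
w_7 = (8.82 − 6.87)/2 = 0.975 m; q_7 = 0.29 × 0.43 × 0.975 = 0.1216 m³/s
Q = Σ qᵢ = 5.323 m³/s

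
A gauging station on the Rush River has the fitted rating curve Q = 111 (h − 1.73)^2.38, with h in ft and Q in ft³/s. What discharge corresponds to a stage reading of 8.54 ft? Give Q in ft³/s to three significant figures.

Q = 111 × (8.54 − 1.73)^2.38 = 111 × 6.81^2.38 = 10670 ft³/s

10700 ft³/s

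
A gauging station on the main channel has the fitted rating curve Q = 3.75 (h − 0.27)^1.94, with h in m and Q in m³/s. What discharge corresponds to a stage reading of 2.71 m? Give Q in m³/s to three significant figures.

21.2 m³/s

Q = 3.75 × (2.71 − 0.27)^1.94 = 3.75 × 2.44^1.94 = 21.16 m³/s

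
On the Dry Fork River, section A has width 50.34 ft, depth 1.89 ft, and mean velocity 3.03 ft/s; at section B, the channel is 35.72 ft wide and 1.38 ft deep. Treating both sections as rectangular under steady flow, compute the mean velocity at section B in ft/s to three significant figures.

5.85 ft/s

Q = A₁V₁ = (50.34×1.89) × 3.03 = 288.3 ft³/s
A₂ = 35.72 × 1.38 = 49.29 ft²
V₂ = Q/A₂ = 288.3/49.29 = 5.848 ft/s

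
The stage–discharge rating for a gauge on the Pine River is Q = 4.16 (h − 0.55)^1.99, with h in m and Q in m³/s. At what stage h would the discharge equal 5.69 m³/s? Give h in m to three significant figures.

1.72 m

h − h₀ = (Q/C)^(1/b) = (5.69/4.16)^(1/1.99) = 1.170 m
h = 0.55 + 1.170 = 1.720 m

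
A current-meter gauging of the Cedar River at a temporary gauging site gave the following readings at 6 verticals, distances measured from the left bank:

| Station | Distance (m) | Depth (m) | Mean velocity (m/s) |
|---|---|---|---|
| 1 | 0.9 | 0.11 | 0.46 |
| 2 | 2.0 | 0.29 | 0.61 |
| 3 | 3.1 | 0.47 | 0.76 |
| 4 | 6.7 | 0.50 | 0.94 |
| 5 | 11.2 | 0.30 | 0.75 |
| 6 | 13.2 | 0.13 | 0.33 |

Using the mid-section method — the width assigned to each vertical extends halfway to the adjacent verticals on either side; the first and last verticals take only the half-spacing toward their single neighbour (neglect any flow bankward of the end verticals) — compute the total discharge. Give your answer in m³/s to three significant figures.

3.74 m³/s

w_1 = (2.0 − 0.9)/2 = 0.55 m; q_1 = 0.46 × 0.11 × 0.55 = 0.02783 m³/s
w_2 = (3.1 − 0.9)/2 = 1.1 m; q_2 = 0.61 × 0.29 × 1.1 = 0.1946 m³/s
w_3 = (6.7 − 2.0)/2 = 2.35 m; q_3 = 0.76 × 0.47 × 2.35 = 0.8394 m³/s
w_4 = (11.2 − 3.1)/2 = 4.05 m; q_4 = 0.94 × 0.50 × 4.05 = 1.904 m³/s
w_5 = (13.2 − 6.7)/2 = 3.25 m; q_5 = 0.75 × 0.30 × 3.25 = 0.7313 m³/s
w_6 = (13.2 − 11.2)/2 = 1 m; q_6 = 0.33 × 0.13 × 1 = 0.04290 m³/s
Q = Σ qᵢ = 3.739 m³/s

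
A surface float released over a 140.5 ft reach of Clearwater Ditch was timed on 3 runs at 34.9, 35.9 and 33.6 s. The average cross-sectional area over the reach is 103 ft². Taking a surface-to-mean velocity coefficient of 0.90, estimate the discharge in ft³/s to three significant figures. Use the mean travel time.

t̄ = (34.9 + 35.9 + 33.6) / 3 = 34.8 s
v_surface = L / t̄ = 140.5 / 34.8 = 4.037 ft/s
v_mean = 0.90 × 4.037 = 3.634 ft/s
Q = A × v_mean = 103 × 3.634 = 374.3 ft³/s

374 ft³/s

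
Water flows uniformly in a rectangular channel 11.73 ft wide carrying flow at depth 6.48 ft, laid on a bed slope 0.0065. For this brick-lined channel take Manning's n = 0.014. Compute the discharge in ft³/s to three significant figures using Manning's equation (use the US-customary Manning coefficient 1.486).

1380 ft³/s

A = b·y = 11.73 × 6.48 = 76.01 ft²
P = b + 2y = 11.73 + 2×6.48 = 24.69 ft
R = A/P = 76.01/24.69 = 3.079 ft
Q = (1.486/n)·A·R^(2/3)·S^(1/2) = (1.486/0.014) × 76.01 × 3.079^(2/3) × 0.0065^(1/2) = 1377 ft³/s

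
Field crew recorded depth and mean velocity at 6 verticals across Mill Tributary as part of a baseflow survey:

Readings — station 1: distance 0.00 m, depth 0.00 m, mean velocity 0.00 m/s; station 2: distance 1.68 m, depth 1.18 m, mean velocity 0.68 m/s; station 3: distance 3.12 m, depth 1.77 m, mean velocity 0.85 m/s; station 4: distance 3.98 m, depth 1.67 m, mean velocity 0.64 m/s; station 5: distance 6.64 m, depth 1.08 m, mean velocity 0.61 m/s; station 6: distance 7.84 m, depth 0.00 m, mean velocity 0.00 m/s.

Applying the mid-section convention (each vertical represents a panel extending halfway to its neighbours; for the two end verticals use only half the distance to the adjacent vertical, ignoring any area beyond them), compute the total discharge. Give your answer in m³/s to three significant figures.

6.13 m³/s

w_2 = (3.12 − 0.00)/2 = 1.56 m; q_2 = 0.68 × 1.18 × 1.56 = 1.252 m³/s
w_3 = (3.98 − 1.68)/2 = 1.15 m; q_3 = 0.85 × 1.77 × 1.15 = 1.730 m³/s
w_4 = (6.64 − 3.12)/2 = 1.76 m; q_4 = 0.64 × 1.67 × 1.76 = 1.881 m³/s
w_5 = (7.84 − 3.98)/2 = 1.93 m; q_5 = 0.61 × 1.08 × 1.93 = 1.271 m³/s
Stations 1, 6 contribute zero (depth or velocity is 0).
Q = Σ qᵢ = 6.134 m³/s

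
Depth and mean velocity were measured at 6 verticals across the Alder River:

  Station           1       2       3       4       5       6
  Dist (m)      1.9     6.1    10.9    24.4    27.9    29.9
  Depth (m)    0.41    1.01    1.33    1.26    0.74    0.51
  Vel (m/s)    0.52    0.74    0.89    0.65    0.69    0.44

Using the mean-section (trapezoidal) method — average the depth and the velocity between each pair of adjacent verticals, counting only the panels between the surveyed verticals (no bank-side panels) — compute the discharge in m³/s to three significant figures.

23.0 m³/s

Panel 1-2: Δb = 4.2 m, d̄ = (0.41+1.01)/2 = 0.71, v̄ = (0.52+0.74)/2 = 0.63 → q = 4.2×0.71×0.63 = 1.879 m³/s
Panel 2-3: Δb = 4.8 m, d̄ = (1.01+1.33)/2 = 1.17, v̄ = (0.74+0.89)/2 = 0.815 → q = 4.8×1.17×0.815 = 4.577 m³/s
Panel 3-4: Δb = 13.5 m, d̄ = (1.33+1.26)/2 = 1.295, v̄ = (0.89+0.65)/2 = 0.77 → q = 13.5×1.295×0.77 = 13.46 m³/s
Panel 4-5: Δb = 3.5 m, d̄ = (1.26+0.74)/2 = 1, v̄ = (0.65+0.69)/2 = 0.67 → q = 3.5×1×0.67 = 2.345 m³/s
Panel 5-6: Δb = 2 m, d̄ = (0.74+0.51)/2 = 0.625, v̄ = (0.69+0.44)/2 = 0.565 → q = 2×0.625×0.565 = 0.7063 m³/s
Q = Σ q = 22.97 m³/s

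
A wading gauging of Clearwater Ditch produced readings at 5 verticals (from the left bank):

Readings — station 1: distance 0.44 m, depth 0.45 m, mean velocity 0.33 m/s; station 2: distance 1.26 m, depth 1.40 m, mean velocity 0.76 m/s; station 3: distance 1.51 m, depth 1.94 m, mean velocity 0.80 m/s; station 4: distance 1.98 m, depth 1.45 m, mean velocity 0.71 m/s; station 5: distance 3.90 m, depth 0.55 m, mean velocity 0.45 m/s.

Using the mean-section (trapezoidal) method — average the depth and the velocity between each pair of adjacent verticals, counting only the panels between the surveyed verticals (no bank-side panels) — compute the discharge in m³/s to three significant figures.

2.45 m³/s

Panel 1-2: Δb = 0.82 m, d̄ = (0.45+1.40)/2 = 0.925, v̄ = (0.33+0.76)/2 = 0.545 → q = 0.82×0.925×0.545 = 0.4134 m³/s
Panel 2-3: Δb = 0.25 m, d̄ = (1.40+1.94)/2 = 1.67, v̄ = (0.76+0.80)/2 = 0.78 → q = 0.25×1.67×0.78 = 0.3257 m³/s
Panel 3-4: Δb = 0.47 m, d̄ = (1.94+1.45)/2 = 1.695, v̄ = (0.80+0.71)/2 = 0.755 → q = 0.47×1.695×0.755 = 0.6015 m³/s
Panel 4-5: Δb = 1.92 m, d̄ = (1.45+0.55)/2 = 1, v̄ = (0.71+0.45)/2 = 0.58 → q = 1.92×1×0.58 = 1.114 m³/s
Q = Σ q = 2.454 m³/s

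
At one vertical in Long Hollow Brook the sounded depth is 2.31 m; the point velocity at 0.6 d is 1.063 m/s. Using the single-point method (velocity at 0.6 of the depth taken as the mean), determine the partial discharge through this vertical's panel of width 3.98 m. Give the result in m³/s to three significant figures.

v̄ = v₀.₆ = 1.063 m/s
q = v̄ × d × w = 1.063 × 2.31 × 3.98 = 9.773 m³/s

9.77 m³/s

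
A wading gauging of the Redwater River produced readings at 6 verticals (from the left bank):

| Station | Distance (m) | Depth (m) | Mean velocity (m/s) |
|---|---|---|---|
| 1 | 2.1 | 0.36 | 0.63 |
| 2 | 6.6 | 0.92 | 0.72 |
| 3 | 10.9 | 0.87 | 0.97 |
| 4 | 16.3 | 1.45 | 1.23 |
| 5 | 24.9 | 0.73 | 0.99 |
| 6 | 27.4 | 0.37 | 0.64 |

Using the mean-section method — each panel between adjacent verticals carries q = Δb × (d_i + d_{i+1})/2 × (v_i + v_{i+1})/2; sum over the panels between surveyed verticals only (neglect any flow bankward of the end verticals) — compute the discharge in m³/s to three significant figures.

23.6 m³/s

Panel 1-2: Δb = 4.5 m, d̄ = (0.36+0.92)/2 = 0.64, v̄ = (0.63+0.72)/2 = 0.675 → q = 4.5×0.64×0.675 = 1.944 m³/s
Panel 2-3: Δb = 4.3 m, d̄ = (0.92+0.87)/2 = 0.895, v̄ = (0.72+0.97)/2 = 0.845 → q = 4.3×0.895×0.845 = 3.252 m³/s
Panel 3-4: Δb = 5.4 m, d̄ = (0.87+1.45)/2 = 1.16, v̄ = (0.97+1.23)/2 = 1.1 → q = 5.4×1.16×1.1 = 6.890 m³/s
Panel 4-5: Δb = 8.6 m, d̄ = (1.45+0.73)/2 = 1.09, v̄ = (1.23+0.99)/2 = 1.11 → q = 8.6×1.09×1.11 = 10.41 m³/s
Panel 5-6: Δb = 2.5 m, d̄ = (0.73+0.37)/2 = 0.55, v̄ = (0.99+0.64)/2 = 0.815 → q = 2.5×0.55×0.815 = 1.121 m³/s
Q = Σ q = 23.61 m³/s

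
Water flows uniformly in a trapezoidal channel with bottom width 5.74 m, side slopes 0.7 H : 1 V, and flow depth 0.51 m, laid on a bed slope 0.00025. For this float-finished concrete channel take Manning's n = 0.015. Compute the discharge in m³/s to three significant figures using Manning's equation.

1.91 m³/s

A = (b + z·y)·y = (5.74 + 0.7×0.51)×0.51 = 3.109 m²
P = b + 2y√(1+z²) = 5.74 + 2×0.51×√(1+0.7²) = 6.985 m
R = A/P = 3.109/6.985 = 0.4452 m
Q = (1/n)·A·R^(2/3)·S^(1/2) = (1/0.015) × 3.109 × 0.4452^(2/3) × 0.00025^(1/2) = 1.911 m³/s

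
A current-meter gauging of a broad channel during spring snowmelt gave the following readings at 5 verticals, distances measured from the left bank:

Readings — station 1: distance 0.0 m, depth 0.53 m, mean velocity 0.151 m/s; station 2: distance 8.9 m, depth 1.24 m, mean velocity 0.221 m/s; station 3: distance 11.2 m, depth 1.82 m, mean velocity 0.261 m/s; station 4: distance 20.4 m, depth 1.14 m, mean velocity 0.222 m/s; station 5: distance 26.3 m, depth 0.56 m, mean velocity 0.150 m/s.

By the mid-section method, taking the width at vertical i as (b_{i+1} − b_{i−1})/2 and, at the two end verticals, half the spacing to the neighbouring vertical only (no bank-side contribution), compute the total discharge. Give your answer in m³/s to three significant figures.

6.78 m³/s

w_1 = (8.9 − 0.0)/2 = 4.45 m; q_1 = 0.151 × 0.53 × 4.45 = 0.3561 m³/s
w_2 = (11.2 − 0.0)/2 = 5.6 m; q_2 = 0.221 × 1.24 × 5.6 = 1.535 m³/s
w_3 = (20.4 − 8.9)/2 = 5.75 m; q_3 = 0.261 × 1.82 × 5.75 = 2.731 m³/s
w_4 = (26.3 − 11.2)/2 = 7.55 m; q_4 = 0.222 × 1.14 × 7.55 = 1.911 m³/s
w_5 = (26.3 − 20.4)/2 = 2.95 m; q_5 = 0.150 × 0.56 × 2.95 = 0.2478 m³/s
Q = Σ qᵢ = 6.781 m³/s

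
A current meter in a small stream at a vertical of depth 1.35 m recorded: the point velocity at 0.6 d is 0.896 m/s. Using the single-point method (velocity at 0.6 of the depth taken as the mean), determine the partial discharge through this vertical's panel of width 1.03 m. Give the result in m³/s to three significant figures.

v̄ = v₀.₆ = 0.896 m/s
q = v̄ × d × w = 0.8960 × 1.35 × 1.03 = 1.246 m³/s

1.25 m³/s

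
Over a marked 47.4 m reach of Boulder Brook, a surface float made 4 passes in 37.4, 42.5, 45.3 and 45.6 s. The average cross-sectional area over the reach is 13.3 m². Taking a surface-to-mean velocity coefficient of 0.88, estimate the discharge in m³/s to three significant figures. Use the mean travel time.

13.0 m³/s

t̄ = (37.4 + 42.5 + 45.3 + 45.6) / 4 = 42.7 s
v_surface = L / t̄ = 47.4 / 42.7 = 1.110 m/s
v_mean = 0.88 × 1.110 = 0.9769 m/s
Q = A × v_mean = 13.3 × 0.9769 = 12.99 m³/s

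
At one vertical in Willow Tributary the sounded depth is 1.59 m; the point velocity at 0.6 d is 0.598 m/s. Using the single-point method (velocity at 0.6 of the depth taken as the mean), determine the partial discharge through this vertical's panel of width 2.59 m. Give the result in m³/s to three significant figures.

v̄ = v₀.₆ = 0.598 m/s
q = v̄ × d × w = 0.5980 × 1.59 × 2.59 = 2.463 m³/s

2.46 m³/s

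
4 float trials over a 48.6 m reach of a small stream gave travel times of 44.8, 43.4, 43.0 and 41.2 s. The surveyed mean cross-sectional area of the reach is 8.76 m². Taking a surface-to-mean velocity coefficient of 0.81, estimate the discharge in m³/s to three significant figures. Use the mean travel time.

8.00 m³/s

t̄ = (44.8 + 43.4 + 43.0 + 41.2) / 4 = 43.1 s
v_surface = L / t̄ = 48.6 / 43.1 = 1.128 m/s
v_mean = 0.81 × 1.128 = 0.9134 m/s
Q = A × v_mean = 8.76 × 0.9134 = 8.001 m³/s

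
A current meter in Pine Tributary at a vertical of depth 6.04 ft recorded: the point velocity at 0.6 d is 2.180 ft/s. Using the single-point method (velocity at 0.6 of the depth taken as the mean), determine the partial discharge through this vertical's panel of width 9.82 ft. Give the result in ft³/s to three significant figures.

v̄ = v₀.₆ = 2.180 ft/s
q = v̄ × d × w = 2.180 × 6.04 × 9.82 = 129.3 ft³/s

129 ft³/s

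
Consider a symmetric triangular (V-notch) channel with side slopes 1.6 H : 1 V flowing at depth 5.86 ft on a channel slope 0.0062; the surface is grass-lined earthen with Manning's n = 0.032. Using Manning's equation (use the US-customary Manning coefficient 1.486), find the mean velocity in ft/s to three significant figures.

A = z·y² = 1.6×5.86² = 54.94 ft²
P = 2y√(1+z²) = 2×5.86×√(1+1.6²) = 22.11 ft
R = A/P = 54.94/22.11 = 2.485 ft
Q = (1.486/n)·A·R^(2/3)·S^(1/2) = (1.486/0.032) × 54.94 × 2.485^(2/3) × 0.0062^(1/2) = 368.5 ft³/s
V = Q/A = 368.5/54.94 = 6.708 ft/s

6.71 ft/s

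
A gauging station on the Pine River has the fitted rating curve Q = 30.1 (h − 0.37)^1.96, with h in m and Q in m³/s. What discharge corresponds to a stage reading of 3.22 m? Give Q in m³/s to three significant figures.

234 m³/s

Q = 30.1 × (3.22 − 0.37)^1.96 = 30.1 × 2.85^1.96 = 234.5 m³/s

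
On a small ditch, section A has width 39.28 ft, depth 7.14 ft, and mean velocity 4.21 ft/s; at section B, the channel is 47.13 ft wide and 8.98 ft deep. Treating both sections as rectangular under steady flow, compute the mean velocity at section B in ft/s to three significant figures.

2.79 ft/s

Q = A₁V₁ = (39.28×7.14) × 4.21 = 1181 ft³/s
A₂ = 47.13 × 8.98 = 423.2 ft²
V₂ = Q/A₂ = 1181/423.2 = 2.790 ft/s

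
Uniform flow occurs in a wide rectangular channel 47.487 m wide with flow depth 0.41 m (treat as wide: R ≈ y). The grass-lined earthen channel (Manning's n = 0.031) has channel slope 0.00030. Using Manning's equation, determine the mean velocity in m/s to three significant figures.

0.308 m/s

A = b·y = 47.487 × 0.41 = 19.47 m²
Wide channel: R ≈ y = 0.41 m
Q = (1/n)·A·R^(2/3)·S^(1/2) = (1/0.031) × 19.47 × 0.4100^(2/3) × 0.00030^(1/2) = 6.004 m³/s
V = Q/A = 6.004/19.47 = 0.3084 m/s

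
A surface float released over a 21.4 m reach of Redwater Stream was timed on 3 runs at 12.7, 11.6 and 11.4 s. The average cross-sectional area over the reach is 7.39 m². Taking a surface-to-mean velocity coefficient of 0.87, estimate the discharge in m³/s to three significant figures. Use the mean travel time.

11.6 m³/s

t̄ = (12.7 + 11.6 + 11.4) / 3 = 11.9 s
v_surface = L / t̄ = 21.4 / 11.9 = 1.798 m/s
v_mean = 0.87 × 1.798 = 1.565 m/s
Q = A × v_mean = 7.39 × 1.565 = 11.56 m³/s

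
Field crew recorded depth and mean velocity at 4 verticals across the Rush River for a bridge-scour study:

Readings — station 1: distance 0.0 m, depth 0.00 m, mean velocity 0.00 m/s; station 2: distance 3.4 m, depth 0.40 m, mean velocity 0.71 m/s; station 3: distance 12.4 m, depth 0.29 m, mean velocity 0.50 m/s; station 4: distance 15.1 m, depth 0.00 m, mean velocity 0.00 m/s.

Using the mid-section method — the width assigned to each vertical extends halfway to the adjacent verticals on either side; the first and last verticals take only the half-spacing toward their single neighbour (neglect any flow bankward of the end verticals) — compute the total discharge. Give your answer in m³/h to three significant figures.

9390 m³/h

w_2 = (12.4 − 0.0)/2 = 6.2 m; q_2 = 0.71 × 0.40 × 6.2 = 1.761 m³/s
w_3 = (15.1 − 3.4)/2 = 5.85 m; q_3 = 0.50 × 0.29 × 5.85 = 0.8483 m³/s
Stations 1, 4 contribute zero (depth or velocity is 0).
Q = Σ qᵢ = 2.609 m³/s
= 2.609 × 3600 = 9393 m³/h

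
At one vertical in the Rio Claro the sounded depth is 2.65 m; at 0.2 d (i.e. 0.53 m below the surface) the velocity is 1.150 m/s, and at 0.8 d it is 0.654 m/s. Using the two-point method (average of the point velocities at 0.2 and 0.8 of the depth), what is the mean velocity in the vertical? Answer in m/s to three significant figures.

v̄ = (1.150 + 0.654) / 2 = 0.9020 m/s

0.902 m/s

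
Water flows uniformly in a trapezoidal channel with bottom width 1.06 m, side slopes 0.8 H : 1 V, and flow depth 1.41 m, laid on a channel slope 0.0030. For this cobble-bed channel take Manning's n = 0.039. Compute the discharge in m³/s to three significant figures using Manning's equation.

3.29 m³/s

A = (b + z·y)·y = (1.06 + 0.8×1.41)×1.41 = 3.085 m²
P = b + 2y√(1+z²) = 1.06 + 2×1.41×√(1+0.8²) = 4.671 m
R = A/P = 3.085/4.671 = 0.6604 m
Q = (1/n)·A·R^(2/3)·S^(1/2) = (1/0.039) × 3.085 × 0.6604^(2/3) × 0.0030^(1/2) = 3.286 m³/s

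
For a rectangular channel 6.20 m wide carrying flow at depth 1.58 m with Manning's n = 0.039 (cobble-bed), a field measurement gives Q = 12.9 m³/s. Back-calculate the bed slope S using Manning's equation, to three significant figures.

0.00248

A = b·y = 6.20 × 1.58 = 9.796 m²
P = b + 2y = 6.20 + 2×1.58 = 9.360 m
R = A/P = 9.796/9.360 = 1.047 m
S = (Q·n / (1·A·R^(2/3)))² = (12.9×0.039 / (1×9.796×1.031))² = 0.002482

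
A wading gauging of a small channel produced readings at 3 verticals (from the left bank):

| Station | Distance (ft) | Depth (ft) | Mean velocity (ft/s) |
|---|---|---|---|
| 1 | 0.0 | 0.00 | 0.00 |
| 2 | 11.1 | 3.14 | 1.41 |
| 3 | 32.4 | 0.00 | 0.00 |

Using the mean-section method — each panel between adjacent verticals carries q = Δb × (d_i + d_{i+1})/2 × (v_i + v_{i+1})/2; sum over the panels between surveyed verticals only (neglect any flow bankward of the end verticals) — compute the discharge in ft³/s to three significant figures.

35.9 ft³/s

Panel 1-2: Δb = 11.1 ft, d̄ = (0.00+3.14)/2 = 1.57, v̄ = (0.00+1.41)/2 = 0.705 → q = 11.1×1.57×0.705 = 12.29 ft³/s
Panel 2-3: Δb = 21.3 ft, d̄ = (3.14+0.00)/2 = 1.57, v̄ = (1.41+0.00)/2 = 0.705 → q = 21.3×1.57×0.705 = 23.58 ft³/s
Q = Σ q = 35.86 ft³/s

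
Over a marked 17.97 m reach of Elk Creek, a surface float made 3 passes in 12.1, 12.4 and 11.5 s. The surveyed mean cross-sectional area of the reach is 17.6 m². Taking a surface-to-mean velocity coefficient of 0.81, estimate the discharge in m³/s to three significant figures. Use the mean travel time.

t̄ = (12.1 + 12.4 + 11.5) / 3 = 12 s
v_surface = L / t̄ = 17.97 / 12 = 1.498 m/s
v_mean = 0.81 × 1.498 = 1.213 m/s
Q = A × v_mean = 17.6 × 1.213 = 21.35 m³/s

21.3 m³/s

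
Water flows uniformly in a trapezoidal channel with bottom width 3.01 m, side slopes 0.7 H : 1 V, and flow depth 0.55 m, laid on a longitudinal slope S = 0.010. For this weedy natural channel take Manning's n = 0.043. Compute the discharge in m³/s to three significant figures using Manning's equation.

A = (b + z·y)·y = (3.01 + 0.7×0.55)×0.55 = 1.867 m²
P = b + 2y√(1+z²) = 3.01 + 2×0.55×√(1+0.7²) = 4.353 m
R = A/P = 1.867/4.353 = 0.4290 m
Q = (1/n)·A·R^(2/3)·S^(1/2) = (1/0.043) × 1.867 × 0.4290^(2/3) × 0.010^(1/2) = 2.470 m³/s

2.47 m³/s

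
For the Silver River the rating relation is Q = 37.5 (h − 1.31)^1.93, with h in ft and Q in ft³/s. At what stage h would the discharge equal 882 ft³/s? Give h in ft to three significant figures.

6.45 ft

h − h₀ = (Q/C)^(1/b) = (882/37.5)^(1/1.93) = 5.136 ft
h = 1.31 + 5.136 = 6.446 ft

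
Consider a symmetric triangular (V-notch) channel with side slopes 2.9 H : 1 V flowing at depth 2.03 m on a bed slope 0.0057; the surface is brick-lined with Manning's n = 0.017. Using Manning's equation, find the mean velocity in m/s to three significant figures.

4.32 m/s

A = z·y² = 2.9×2.03² = 11.95 m²
P = 2y√(1+z²) = 2×2.03×√(1+2.9²) = 12.45 m
R = A/P = 11.95/12.45 = 0.9596 m
Q = (1/n)·A·R^(2/3)·S^(1/2) = (1/0.017) × 11.95 × 0.9596^(2/3) × 0.0057^(1/2) = 51.63 m³/s
V = Q/A = 51.63/11.95 = 4.321 m/s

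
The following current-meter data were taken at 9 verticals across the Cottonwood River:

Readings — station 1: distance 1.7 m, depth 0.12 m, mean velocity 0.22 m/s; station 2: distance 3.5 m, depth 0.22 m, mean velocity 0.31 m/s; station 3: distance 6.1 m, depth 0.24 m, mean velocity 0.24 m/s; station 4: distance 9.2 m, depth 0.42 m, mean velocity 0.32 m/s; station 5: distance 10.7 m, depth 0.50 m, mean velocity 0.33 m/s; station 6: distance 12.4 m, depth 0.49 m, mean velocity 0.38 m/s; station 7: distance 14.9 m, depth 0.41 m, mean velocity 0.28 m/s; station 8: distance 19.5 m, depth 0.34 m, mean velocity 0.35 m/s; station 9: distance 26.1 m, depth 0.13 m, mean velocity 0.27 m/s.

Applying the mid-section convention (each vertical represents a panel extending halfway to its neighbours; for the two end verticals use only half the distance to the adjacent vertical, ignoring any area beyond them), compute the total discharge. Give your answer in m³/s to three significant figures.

2.49 m³/s

w_1 = (3.5 − 1.7)/2 = 0.9 m; q_1 = 0.22 × 0.12 × 0.9 = 0.02376 m³/s
w_2 = (6.1 − 1.7)/2 = 2.2 m; q_2 = 0.31 × 0.22 × 2.2 = 0.1500 m³/s
w_3 = (9.2 − 3.5)/2 = 2.85 m; q_3 = 0.24 × 0.24 × 2.85 = 0.1642 m³/s
w_4 = (10.7 − 6.1)/2 = 2.3 m; q_4 = 0.32 × 0.42 × 2.3 = 0.3091 m³/s
w_5 = (12.4 − 9.2)/2 = 1.6 m; q_5 = 0.33 × 0.50 × 1.6 = 0.2640 m³/s
w_6 = (14.9 − 10.7)/2 = 2.1 m; q_6 = 0.38 × 0.49 × 2.1 = 0.3910 m³/s
w_7 = (19.5 − 12.4)/2 = 3.55 m; q_7 = 0.28 × 0.41 × 3.55 = 0.4075 m³/s
w_8 = (26.1 − 14.9)/2 = 5.6 m; q_8 = 0.35 × 0.34 × 5.6 = 0.6664 m³/s
w_9 = (26.1 − 19.5)/2 = 3.3 m; q_9 = 0.27 × 0.13 × 3.3 = 0.1158 m³/s
Q = Σ qᵢ = 2.492 m³/s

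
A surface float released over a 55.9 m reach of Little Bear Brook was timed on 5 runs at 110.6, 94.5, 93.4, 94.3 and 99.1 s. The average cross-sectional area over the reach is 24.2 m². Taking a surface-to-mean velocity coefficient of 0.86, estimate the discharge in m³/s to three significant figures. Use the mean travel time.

t̄ = (110.6 + 94.5 + 93.4 + 94.3 + 99.1) / 5 = 98.38 s
v_surface = L / t̄ = 55.9 / 98.38 = 0.5682 m/s
v_mean = 0.86 × 0.5682 = 0.4887 m/s
Q = A × v_mean = 24.2 × 0.4887 = 11.83 m³/s

11.8 m³/s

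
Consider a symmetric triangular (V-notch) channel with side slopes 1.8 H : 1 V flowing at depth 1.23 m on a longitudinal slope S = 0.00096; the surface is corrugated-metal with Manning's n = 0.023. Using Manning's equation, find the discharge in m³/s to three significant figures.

A = z·y² = 1.8×1.23² = 2.723 m²
P = 2y√(1+z²) = 2×1.23×√(1+1.8²) = 5.065 m
R = A/P = 2.723/5.065 = 0.5376 m
Q = (1/n)·A·R^(2/3)·S^(1/2) = (1/0.023) × 2.723 × 0.5376^(2/3) × 0.00096^(1/2) = 2.425 m³/s

2.43 m³/s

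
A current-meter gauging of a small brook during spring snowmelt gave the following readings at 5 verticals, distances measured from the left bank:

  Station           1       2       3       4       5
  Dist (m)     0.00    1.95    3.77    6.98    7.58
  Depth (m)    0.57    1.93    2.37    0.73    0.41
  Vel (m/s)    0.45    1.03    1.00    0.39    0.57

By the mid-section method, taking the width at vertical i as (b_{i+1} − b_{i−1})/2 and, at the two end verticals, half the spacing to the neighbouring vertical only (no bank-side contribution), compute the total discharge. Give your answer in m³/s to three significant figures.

10.6 m³/s

w_1 = (1.95 − 0.00)/2 = 0.975 m; q_1 = 0.45 × 0.57 × 0.975 = 0.2501 m³/s
w_2 = (3.77 − 0.00)/2 = 1.885 m; q_2 = 1.03 × 1.93 × 1.885 = 3.747 m³/s
w_3 = (6.98 − 1.95)/2 = 2.515 m; q_3 = 1.00 × 2.37 × 2.515 = 5.961 m³/s
w_4 = (7.58 − 3.77)/2 = 1.905 m; q_4 = 0.39 × 0.73 × 1.905 = 0.5424 m³/s
w_5 = (7.58 − 6.98)/2 = 0.3 m; q_5 = 0.57 × 0.41 × 0.3 = 0.07011 m³/s
Q = Σ qᵢ = 10.57 m³/s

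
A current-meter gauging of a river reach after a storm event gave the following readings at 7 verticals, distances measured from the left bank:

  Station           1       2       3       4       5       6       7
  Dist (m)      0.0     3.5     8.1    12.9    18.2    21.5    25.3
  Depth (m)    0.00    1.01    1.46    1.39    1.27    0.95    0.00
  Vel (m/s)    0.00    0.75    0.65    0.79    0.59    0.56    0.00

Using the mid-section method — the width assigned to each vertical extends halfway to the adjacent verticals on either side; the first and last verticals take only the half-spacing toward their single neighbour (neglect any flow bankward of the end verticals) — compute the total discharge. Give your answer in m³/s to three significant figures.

w_2 = (8.1 − 0.0)/2 = 4.05 m; q_2 = 0.75 × 1.01 × 4.05 = 3.068 m³/s
w_3 = (12.9 − 3.5)/2 = 4.7 m; q_3 = 0.65 × 1.46 × 4.7 = 4.460 m³/s
w_4 = (18.2 − 8.1)/2 = 5.05 m; q_4 = 0.79 × 1.39 × 5.05 = 5.545 m³/s
w_5 = (21.5 − 12.9)/2 = 4.3 m; q_5 = 0.59 × 1.27 × 4.3 = 3.222 m³/s
w_6 = (25.3 − 18.2)/2 = 3.55 m; q_6 = 0.56 × 0.95 × 3.55 = 1.889 m³/s
Stations 1, 7 contribute zero (depth or velocity is 0).
Q = Σ qᵢ = 18.18 m³/s

18.2 m³/s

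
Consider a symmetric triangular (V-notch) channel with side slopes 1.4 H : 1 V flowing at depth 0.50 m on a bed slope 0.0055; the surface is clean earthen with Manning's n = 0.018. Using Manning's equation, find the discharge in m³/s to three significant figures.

A = z·y² = 1.4×0.50² = 0.3500 m²
P = 2y√(1+z²) = 2×0.50×√(1+1.4²) = 1.720 m
R = A/P = 0.3500/1.720 = 0.2034 m
Q = (1/n)·A·R^(2/3)·S^(1/2) = (1/0.018) × 0.3500 × 0.2034^(2/3) × 0.0055^(1/2) = 0.4988 m³/s

0.499 m³/s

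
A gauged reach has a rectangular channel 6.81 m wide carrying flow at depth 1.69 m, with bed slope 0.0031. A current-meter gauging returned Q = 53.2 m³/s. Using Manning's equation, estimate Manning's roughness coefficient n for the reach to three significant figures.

A = b·y = 6.81 × 1.69 = 11.51 m²
P = b + 2y = 6.81 + 2×1.69 = 10.19 m
R = A/P = 11.51/10.19 = 1.129 m
n = (1/Q)·A·R^(2/3)·S^(1/2) = (1/53.2) × 11.51 × 1.085 × 0.05568 = 0.01306

0.0131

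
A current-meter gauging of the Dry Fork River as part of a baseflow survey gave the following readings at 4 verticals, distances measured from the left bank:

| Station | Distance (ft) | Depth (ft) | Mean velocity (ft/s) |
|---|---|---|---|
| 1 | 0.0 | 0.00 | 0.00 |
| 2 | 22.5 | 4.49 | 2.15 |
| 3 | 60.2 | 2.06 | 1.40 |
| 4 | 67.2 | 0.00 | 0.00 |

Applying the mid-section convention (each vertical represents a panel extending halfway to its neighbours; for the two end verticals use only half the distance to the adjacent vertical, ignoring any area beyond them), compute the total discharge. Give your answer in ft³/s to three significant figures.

355 ft³/s

w_2 = (60.2 − 0.0)/2 = 30.1 ft; q_2 = 2.15 × 4.49 × 30.1 = 290.6 ft³/s
w_3 = (67.2 − 22.5)/2 = 22.35 ft; q_3 = 1.40 × 2.06 × 22.35 = 64.46 ft³/s
Stations 1, 4 contribute zero (depth or velocity is 0).
Q = Σ qᵢ = 355.0 ft³/s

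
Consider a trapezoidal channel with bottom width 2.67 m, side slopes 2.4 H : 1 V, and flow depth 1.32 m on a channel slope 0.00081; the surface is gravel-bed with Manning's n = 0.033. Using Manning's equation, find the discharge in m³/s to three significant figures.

5.77 m³/s

A = (b + z·y)·y = (2.67 + 2.4×1.32)×1.32 = 7.706 m²
P = b + 2y√(1+z²) = 2.67 + 2×1.32×√(1+2.4²) = 9.534 m
R = A/P = 7.706/9.534 = 0.8083 m
Q = (1/n)·A·R^(2/3)·S^(1/2) = (1/0.033) × 7.706 × 0.8083^(2/3) × 0.00081^(1/2) = 5.767 m³/s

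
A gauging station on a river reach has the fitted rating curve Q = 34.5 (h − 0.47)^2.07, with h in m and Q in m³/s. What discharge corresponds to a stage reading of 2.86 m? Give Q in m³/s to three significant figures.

Q = 34.5 × (2.86 − 0.47)^2.07 = 34.5 × 2.39^2.07 = 209.5 m³/s

209 m³/s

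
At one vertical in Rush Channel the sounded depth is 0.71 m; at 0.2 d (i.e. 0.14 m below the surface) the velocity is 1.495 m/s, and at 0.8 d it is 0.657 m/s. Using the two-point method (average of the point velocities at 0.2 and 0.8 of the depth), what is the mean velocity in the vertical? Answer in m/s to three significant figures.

1.08 m/s

v̄ = (1.495 + 0.657) / 2 = 1.076 m/s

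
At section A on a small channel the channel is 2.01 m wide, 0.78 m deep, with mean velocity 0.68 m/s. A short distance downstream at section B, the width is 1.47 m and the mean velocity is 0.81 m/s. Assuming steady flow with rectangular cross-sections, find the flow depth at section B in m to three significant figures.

0.895 m

Q = A₁V₁ = (2.01×0.78) × 0.68 = 1.066 m³/s
d₂ = Q/(b₂ V₂) = 1.066/(1.47×0.81) = 0.8954 m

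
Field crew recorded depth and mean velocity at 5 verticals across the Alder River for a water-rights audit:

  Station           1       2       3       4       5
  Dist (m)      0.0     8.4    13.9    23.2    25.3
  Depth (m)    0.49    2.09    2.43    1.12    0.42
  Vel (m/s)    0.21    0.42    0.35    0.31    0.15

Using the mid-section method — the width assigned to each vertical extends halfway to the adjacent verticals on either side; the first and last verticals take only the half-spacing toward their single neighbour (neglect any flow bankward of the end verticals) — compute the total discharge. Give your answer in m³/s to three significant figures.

w_1 = (8.4 − 0.0)/2 = 4.2 m; q_1 = 0.21 × 0.49 × 4.2 = 0.4322 m³/s
w_2 = (13.9 − 0.0)/2 = 6.95 m; q_2 = 0.42 × 2.09 × 6.95 = 6.101 m³/s
w_3 = (23.2 − 8.4)/2 = 7.4 m; q_3 = 0.35 × 2.43 × 7.4 = 6.294 m³/s
w_4 = (25.3 − 13.9)/2 = 5.7 m; q_4 = 0.31 × 1.12 × 5.7 = 1.979 m³/s
w_5 = (25.3 − 23.2)/2 = 1.05 m; q_5 = 0.15 × 0.42 × 1.05 = 0.06615 m³/s
Q = Σ qᵢ = 14.87 m³/s

14.9 m³/s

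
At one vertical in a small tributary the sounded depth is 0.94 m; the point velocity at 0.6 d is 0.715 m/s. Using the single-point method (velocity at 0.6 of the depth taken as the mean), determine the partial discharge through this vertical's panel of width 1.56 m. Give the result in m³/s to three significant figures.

v̄ = v₀.₆ = 0.715 m/s
q = v̄ × d × w = 0.7150 × 0.94 × 1.56 = 1.048 m³/s

1.05 m³/s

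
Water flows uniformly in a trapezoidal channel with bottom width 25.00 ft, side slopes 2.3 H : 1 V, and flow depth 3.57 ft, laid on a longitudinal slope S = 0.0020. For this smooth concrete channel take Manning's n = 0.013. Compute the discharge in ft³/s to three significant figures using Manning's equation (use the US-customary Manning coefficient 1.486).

1190 ft³/s

A = (b + z·y)·y = (25.00 + 2.3×3.57)×3.57 = 118.6 ft²
P = b + 2y√(1+z²) = 25.00 + 2×3.57×√(1+2.3²) = 42.91 ft
R = A/P = 118.6/42.91 = 2.763 ft
Q = (1.486/n)·A·R^(2/3)·S^(1/2) = (1.486/0.013) × 118.6 × 2.763^(2/3) × 0.0020^(1/2) = 1193 ft³/s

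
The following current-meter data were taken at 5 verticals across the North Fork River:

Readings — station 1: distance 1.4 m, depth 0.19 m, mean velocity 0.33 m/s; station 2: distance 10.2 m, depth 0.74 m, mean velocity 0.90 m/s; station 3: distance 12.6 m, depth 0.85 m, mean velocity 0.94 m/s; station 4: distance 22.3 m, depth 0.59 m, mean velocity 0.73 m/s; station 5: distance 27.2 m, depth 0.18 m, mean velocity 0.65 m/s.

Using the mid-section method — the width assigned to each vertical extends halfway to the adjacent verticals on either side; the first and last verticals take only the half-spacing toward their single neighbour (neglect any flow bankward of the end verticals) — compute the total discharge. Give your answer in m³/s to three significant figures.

12.3 m³/s

w_1 = (10.2 − 1.4)/2 = 4.4 m; q_1 = 0.33 × 0.19 × 4.4 = 0.2759 m³/s
w_2 = (12.6 − 1.4)/2 = 5.6 m; q_2 = 0.90 × 0.74 × 5.6 = 3.730 m³/s
w_3 = (22.3 − 10.2)/2 = 6.05 m; q_3 = 0.94 × 0.85 × 6.05 = 4.834 m³/s
w_4 = (27.2 − 12.6)/2 = 7.3 m; q_4 = 0.73 × 0.59 × 7.3 = 3.144 m³/s
w_5 = (27.2 − 22.3)/2 = 2.45 m; q_5 = 0.65 × 0.18 × 2.45 = 0.2867 m³/s
Q = Σ qᵢ = 12.27 m³/s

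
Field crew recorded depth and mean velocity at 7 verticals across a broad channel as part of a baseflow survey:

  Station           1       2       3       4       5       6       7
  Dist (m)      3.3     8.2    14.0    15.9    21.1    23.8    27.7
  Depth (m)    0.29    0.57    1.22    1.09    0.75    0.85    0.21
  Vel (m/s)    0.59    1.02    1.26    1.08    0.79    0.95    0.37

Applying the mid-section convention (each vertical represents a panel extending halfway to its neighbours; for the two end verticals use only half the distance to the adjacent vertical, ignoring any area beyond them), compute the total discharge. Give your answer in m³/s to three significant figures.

w_1 = (8.2 − 3.3)/2 = 2.45 m; q_1 = 0.59 × 0.29 × 2.45 = 0.4192 m³/s
w_2 = (14.0 − 3.3)/2 = 5.35 m; q_2 = 1.02 × 0.57 × 5.35 = 3.110 m³/s
w_3 = (15.9 − 8.2)/2 = 3.85 m; q_3 = 1.26 × 1.22 × 3.85 = 5.918 m³/s
w_4 = (21.1 − 14.0)/2 = 3.55 m; q_4 = 1.08 × 1.09 × 3.55 = 4.179 m³/s
w_5 = (23.8 − 15.9)/2 = 3.95 m; q_5 = 0.79 × 0.75 × 3.95 = 2.340 m³/s
w_6 = (27.7 − 21.1)/2 = 3.3 m; q_6 = 0.95 × 0.85 × 3.3 = 2.665 m³/s
w_7 = (27.7 − 23.8)/2 = 1.95 m; q_7 = 0.37 × 0.21 × 1.95 = 0.1515 m³/s
Q = Σ qᵢ = 18.78 m³/s

18.8 m³/s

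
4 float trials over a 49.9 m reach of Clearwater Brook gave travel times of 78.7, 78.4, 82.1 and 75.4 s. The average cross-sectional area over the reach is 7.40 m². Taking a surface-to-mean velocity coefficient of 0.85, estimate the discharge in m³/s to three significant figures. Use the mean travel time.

t̄ = (78.7 + 78.4 + 82.1 + 75.4) / 4 = 78.65 s
v_surface = L / t̄ = 49.9 / 78.65 = 0.6345 m/s
v_mean = 0.85 × 0.6345 = 0.5393 m/s
Q = A × v_mean = 7.40 × 0.5393 = 3.991 m³/s

3.99 m³/s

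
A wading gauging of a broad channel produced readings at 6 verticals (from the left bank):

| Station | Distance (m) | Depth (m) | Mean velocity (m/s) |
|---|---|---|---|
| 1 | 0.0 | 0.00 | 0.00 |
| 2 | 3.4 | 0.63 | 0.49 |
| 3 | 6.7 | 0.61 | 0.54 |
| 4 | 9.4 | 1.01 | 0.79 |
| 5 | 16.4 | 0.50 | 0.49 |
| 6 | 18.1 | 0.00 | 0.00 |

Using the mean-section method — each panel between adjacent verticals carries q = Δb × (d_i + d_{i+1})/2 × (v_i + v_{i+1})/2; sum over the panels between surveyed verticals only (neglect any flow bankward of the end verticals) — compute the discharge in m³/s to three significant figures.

6.26 m³/s

Panel 1-2: Δb = 3.4 m, d̄ = (0.00+0.63)/2 = 0.315, v̄ = (0.00+0.49)/2 = 0.245 → q = 3.4×0.315×0.245 = 0.2624 m³/s
Panel 2-3: Δb = 3.3 m, d̄ = (0.63+0.61)/2 = 0.62, v̄ = (0.49+0.54)/2 = 0.515 → q = 3.3×0.62×0.515 = 1.054 m³/s
Panel 3-4: Δb = 2.7 m, d̄ = (0.61+1.01)/2 = 0.81, v̄ = (0.54+0.79)/2 = 0.665 → q = 2.7×0.81×0.665 = 1.454 m³/s
Panel 4-5: Δb = 7 m, d̄ = (1.01+0.50)/2 = 0.755, v̄ = (0.79+0.49)/2 = 0.64 → q = 7×0.755×0.64 = 3.382 m³/s
Panel 5-6: Δb = 1.7 m, d̄ = (0.50+0.00)/2 = 0.25, v̄ = (0.49+0.00)/2 = 0.245 → q = 1.7×0.25×0.245 = 0.1041 m³/s
Q = Σ q = 6.257 m³/s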